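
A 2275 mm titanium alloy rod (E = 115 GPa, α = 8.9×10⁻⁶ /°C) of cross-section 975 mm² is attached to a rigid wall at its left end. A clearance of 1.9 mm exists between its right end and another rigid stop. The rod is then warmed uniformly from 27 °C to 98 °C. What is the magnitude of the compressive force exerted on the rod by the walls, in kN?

Free thermal elongation = αΔT L = 8.9×10⁻⁶ × 71 × 2275 = 1.438 mm.
Since δ_free = 1.44 mm is less than the 1.9 mm gap, the rod never touches the wall. No axial force develops.

P ≈ 0 kN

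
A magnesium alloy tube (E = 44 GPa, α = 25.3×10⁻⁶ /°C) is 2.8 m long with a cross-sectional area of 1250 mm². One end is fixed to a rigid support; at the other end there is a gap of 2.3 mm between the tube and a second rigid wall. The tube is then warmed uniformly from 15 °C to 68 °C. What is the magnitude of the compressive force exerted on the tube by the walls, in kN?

If the wall were absent the tube would grow by αΔT L = 25.3×10⁻⁶ × 53 × 2800 = 3.755 mm.
The gap closes (δ_free > 2.3 mm) and the wall then resists a further 3.755 − 2.3 = 1.455 mm of expansion.
That suppressed elongation corresponds to σ = E·Δ/L = 44×10³ × 1.455/2800 = 22.86 MPa.
P = σA = 22.86 × 1250 = 28.57 kN.

P ≈ 28.6 kN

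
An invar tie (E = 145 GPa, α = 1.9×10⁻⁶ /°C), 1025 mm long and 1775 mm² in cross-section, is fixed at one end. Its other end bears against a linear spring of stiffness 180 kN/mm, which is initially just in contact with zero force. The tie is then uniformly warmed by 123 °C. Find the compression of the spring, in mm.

Free thermal expansion: δ_free = αΔT L = 1.9×10⁻⁶ × 123 × 1025 = 0.2395 mm.
With a force P in the spring, the elastic change of the tie is PL/(AE) and that of the spring is P/k; compatibility requires their sum to equal δ_free.
P [ L/(AE) + 1/k ] = δ_free → P [ 1025/(1775×145×10³) + 1/(180×10³) ] = 0.2395.
P = 0.2395 / 9.538×10⁻⁶ = 25110 N.
Spring compression = P/k = 25110/(180×10³) = 0.1395 mm.

δ ≈ 0.14 mm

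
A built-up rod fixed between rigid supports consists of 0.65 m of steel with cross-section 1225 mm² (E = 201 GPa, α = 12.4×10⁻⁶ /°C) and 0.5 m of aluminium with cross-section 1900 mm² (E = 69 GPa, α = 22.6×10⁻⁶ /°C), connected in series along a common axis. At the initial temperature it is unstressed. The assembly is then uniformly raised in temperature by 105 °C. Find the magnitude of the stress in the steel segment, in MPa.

σ ≈ 257 MPa (compressive)

If the supports were absent, the total length change would be Σ αᵢΔT Lᵢ = 12.4×10⁻⁶×105×650 + 22.6×10⁻⁶×105×500 = 2.033 mm.
The rigid supports impose zero overall length change; the single axial force P common to all segments must satisfy P Σ Lᵢ/(AᵢEᵢ) = δ_free.
The series flexibility is Σ Lᵢ/(AᵢEᵢ) = 650/(1225×201×10³) + 500/(1900×69×10³) = 6.454×10⁻⁶ mm/N.
So P = 2.033 / 6.454×10⁻⁶ = 315 kN, compressive.
σ_{steel} = P / A = 315000 / 1225 = 257.1 MPa.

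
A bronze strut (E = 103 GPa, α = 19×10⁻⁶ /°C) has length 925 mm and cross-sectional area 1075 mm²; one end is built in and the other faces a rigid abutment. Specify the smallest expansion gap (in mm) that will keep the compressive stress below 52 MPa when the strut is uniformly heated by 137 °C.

g ≈ 1.94 mm

With no wall the strut would lengthen by αΔT L = 19×10⁻⁶ × 137 × 925 = 2.408 mm.
At the allowable stress the elastic shortening the wall may impose is σL/E = 52 × 925 / (103×10³) = 0.467 mm.
The gap must absorb the remainder: g_min = 2.408 − 0.467 = 1.941 mm.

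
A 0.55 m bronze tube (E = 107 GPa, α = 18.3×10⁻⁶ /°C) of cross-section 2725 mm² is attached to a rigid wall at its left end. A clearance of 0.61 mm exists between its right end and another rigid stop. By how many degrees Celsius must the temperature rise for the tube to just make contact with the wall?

ΔT ≈ 60.6 °C

The gap closes when αΔT L = 0.61 mm, since the tube is still unstressed at that instant.
ΔT = 0.61 / (18.3×10⁻⁶ × 550) = 60.61 °C.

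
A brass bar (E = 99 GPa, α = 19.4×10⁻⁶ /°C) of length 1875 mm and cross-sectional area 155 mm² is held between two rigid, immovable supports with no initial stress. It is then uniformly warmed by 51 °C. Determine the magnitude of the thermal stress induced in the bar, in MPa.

With length fixed, the mechanical strain must cancel the thermal strain αΔT = 19.4×10⁻⁶ × 51 = 989.4×10⁻⁶.
Hence σ = E·αΔT = 99×10³ × 989.4×10⁻⁶ = 97.95 MPa, compressive.

σ ≈ 98 MPa (compressive)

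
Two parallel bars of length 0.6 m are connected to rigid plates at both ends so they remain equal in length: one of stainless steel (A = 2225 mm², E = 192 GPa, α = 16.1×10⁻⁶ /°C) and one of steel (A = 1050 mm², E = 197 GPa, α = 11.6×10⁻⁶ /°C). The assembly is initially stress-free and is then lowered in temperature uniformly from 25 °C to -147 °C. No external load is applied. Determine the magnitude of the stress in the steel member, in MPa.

σ ≈ 103 MPa (compressive)

Both members must finish at the same length. With the larger α, the stainless steel tends to over-contract; the plates restrain it, putting the stainless steel in tension and the steel in compression. With no external load the two internal forces are equal and opposite, magnitude P.
Equating the net (thermal + elastic) strains gives |α₁ − α₂|·ΔT = P·[1/(A₁E₁) + 1/(A₂E₂)].
|α₁ − α₂|·ΔT = 4.5×10⁻⁶ × 172 = 0.000774.
1/(A₁E₁) + 1/(A₂E₂) = 1/(2225×192×10³) + 1/(1050×197×10³) = 7.175×10⁻⁹ N⁻¹.
P = 0.000774 / 7.175×10⁻⁹ = 107900 N = 107.9 kN.
σ_{steel} = P/A₂ = 107900/1050 = 102.7 MPa, compressive.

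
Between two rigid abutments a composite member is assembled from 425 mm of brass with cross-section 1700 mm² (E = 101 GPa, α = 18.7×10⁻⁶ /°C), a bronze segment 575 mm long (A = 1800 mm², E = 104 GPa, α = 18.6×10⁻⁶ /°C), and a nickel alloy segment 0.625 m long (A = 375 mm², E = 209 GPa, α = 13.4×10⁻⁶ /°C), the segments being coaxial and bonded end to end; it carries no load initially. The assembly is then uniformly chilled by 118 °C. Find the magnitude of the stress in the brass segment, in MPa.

If the supports were absent, the total length change would be Σ αᵢΔT Lᵢ = 18.7×10⁻⁶×118×425 + 18.6×10⁻⁶×118×575 + 13.4×10⁻⁶×118×625 = 3.188 mm.
The walls prevent any net length change, so an axial force P (same in every segment) develops. Compatibility: P · Σ Lᵢ/(AᵢEᵢ) = δ_free.
The series flexibility is Σ Lᵢ/(AᵢEᵢ) = 425/(1700×101×10³) + 575/(1800×104×10³) + 625/(375×209×10³) = 1.352×10⁻⁵ mm/N.
So P = 3.188 / 1.352×10⁻⁵ = 235.8 kN, tensile.
σ_{brass} = P / A = 235800 / 1700 = 138.7 MPa.

σ ≈ 139 MPa (tensile)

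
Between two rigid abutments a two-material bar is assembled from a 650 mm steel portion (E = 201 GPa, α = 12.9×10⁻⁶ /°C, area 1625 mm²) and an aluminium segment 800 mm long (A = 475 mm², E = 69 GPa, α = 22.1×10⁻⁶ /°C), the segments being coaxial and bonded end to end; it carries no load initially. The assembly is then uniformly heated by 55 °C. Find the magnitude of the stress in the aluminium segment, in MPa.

If the supports were absent, the total length change would be Σ αᵢΔT Lᵢ = 12.9×10⁻⁶×55×650 + 22.1×10⁻⁶×55×800 = 1.434 mm.
The walls prevent any net length change, so an axial force P (same in every segment) develops. Compatibility: P · Σ Lᵢ/(AᵢEᵢ) = δ_free.
Σ Lᵢ/(AᵢEᵢ) = 650/(1625×201×10³) + 800/(475×69×10³) = 2.64×10⁻⁵ mm/N.
P = 1.434 / 2.64×10⁻⁵ = 54300 N = 54.3 kN, compressive.
σ_{aluminium} = P / A = 54300 / 475 = 114.3 MPa.

σ ≈ 114 MPa (compressive)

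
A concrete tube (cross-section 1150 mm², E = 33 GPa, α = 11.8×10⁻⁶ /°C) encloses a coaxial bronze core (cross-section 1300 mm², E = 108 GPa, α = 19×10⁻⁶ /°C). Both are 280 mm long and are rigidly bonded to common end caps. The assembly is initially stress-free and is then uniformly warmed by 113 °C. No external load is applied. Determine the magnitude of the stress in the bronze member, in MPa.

The bronze has the larger α, so on heating it would change length more than the concrete if both were free. The rigid plates force a common final length, so the bronze is put into compression and the concrete into tension, with equal and opposite forces P (no external load).
Equating the net (thermal + elastic) strains gives |α₁ − α₂|·ΔT = P·[1/(A₁E₁) + 1/(A₂E₂)].
|α₁ − α₂|·ΔT = 7.2×10⁻⁶ × 113 = 0.0008136.
1/(A₁E₁) + 1/(A₂E₂) = 1/(1150×33×10³) + 1/(1300×108×10³) = 3.347×10⁻⁸ N⁻¹.
P = 0.0008136 / 3.347×10⁻⁸ = 24310 N = 24.31 kN.
σ_{bronze} = P/A₂ = 24310/1300 = 18.7 MPa, compressive.

σ ≈ 18.7 MPa (compressive)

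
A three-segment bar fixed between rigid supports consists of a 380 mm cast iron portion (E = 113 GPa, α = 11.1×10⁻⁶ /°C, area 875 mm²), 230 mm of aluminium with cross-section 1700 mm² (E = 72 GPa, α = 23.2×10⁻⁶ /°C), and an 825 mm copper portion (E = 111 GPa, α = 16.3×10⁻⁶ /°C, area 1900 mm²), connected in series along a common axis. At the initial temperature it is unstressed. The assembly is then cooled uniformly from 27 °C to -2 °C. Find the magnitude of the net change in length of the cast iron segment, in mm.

|ΔL| ≈ 0.144 mm

Free thermal contraction of the whole bar: Σ αᵢΔT Lᵢ = 11.1×10⁻⁶×29×380 + 23.2×10⁻⁶×29×230 + 16.3×10⁻⁶×29×825 = 0.667 mm.
Since the ends are fixed, an axial force P builds up, equal in every segment, with P · Σ Lᵢ/(AᵢEᵢ) = δ_free.
The series flexibility is Σ Lᵢ/(AᵢEᵢ) = 380/(875×113×10³) + 230/(1700×72×10³) + 825/(1900×111×10³) = 9.634×10⁻⁶ mm/N.
So P = 0.667 / 9.634×10⁻⁶ = 69.24 kN, tensile.
For the cast iron segment, free thermal change = 11.1×10⁻⁶×29×380 = 0.1223 mm and elastic change from P = 69240×380/(875×113×10³) = 0.2661 mm; these oppose, so the net change is 0.144 mm (segment lengthens).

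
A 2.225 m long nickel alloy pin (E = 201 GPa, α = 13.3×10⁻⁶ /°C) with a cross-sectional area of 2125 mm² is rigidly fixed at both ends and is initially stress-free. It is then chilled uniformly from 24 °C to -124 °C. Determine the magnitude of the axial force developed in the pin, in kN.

The ends cannot move, so σ = EαΔT = 201×10³ × 13.3×10⁻⁶ × 148 = 395.6 MPa.
P = AEαΔT = 2125 × 201×10³ × 13.3×10⁻⁶ × 148 = 840.8 kN (tensile).

P ≈ 841 kN (tensile)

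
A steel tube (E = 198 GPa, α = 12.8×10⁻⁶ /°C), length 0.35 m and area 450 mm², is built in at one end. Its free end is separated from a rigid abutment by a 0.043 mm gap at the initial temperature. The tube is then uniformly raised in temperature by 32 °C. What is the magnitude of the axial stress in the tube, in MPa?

Unrestrained expansion: δ_free = αΔT L = 12.8×10⁻⁶ × 32 × 350 = 0.1434 mm.
The gap closes (δ_free > 0.043 mm) and the wall then resists a further 0.1434 − 0.043 = 0.1004 mm of expansion.
Compatibility: PL/(AE) = 0.1004 mm, so σ = P/A = E × (0.1004/350) = 56.78 MPa.

σ ≈ 56.8 MPa (compressive)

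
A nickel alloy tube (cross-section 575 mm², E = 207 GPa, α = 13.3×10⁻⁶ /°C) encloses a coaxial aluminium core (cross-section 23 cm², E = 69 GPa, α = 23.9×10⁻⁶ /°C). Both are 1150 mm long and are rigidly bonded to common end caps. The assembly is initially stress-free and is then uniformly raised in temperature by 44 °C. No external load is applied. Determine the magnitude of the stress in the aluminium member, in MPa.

Equilibrium of a rigid end plate with no external load gives equal and opposite internal forces ±P in the two members. Since α_{aluminium} > α_{nickel alloy}, heating drives the aluminium into compression and the nickel alloy into tension.
Setting the final lengths equal and cancelling L: (α₁ − α₂)ΔT = P/(A₁E₁) + P/(A₂E₂).
|α₁ − α₂|·ΔT = 10.6×10⁻⁶ × 44 = 0.0004664.
1/(A₁E₁) + 1/(A₂E₂) = 1/(575×207×10³) + 1/(2300×69×10³) = 1.47×10⁻⁸ N⁻¹.
So P = 0.0004664 / 1.47×10⁻⁸ = 31.72 kN.
σ_{aluminium} = P/A₂ = 31720/2300 = 13.79 MPa, compressive.

σ ≈ 13.8 MPa (compressive)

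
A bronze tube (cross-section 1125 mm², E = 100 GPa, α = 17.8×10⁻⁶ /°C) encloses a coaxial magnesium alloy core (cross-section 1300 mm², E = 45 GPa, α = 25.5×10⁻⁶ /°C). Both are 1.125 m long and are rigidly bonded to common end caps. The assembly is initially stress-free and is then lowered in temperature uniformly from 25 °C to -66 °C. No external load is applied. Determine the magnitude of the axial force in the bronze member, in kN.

The magnesium alloy has the larger α, so on cooling it would change length more than the bronze if both were free. The rigid plates force a common final length, so the magnesium alloy is put into tension and the bronze into compression, with equal and opposite forces P (no external load).
Setting the final lengths equal and cancelling L: (α₁ − α₂)ΔT = P/(A₁E₁) + P/(A₂E₂).
|α₁ − α₂|·ΔT = 7.7×10⁻⁶ × 91 = 0.0007007.
1/(A₁E₁) + 1/(A₂E₂) = 1/(1125×100×10³) + 1/(1300×45×10³) = 2.598×10⁻⁸ N⁻¹.
P = 0.0007007 / 2.598×10⁻⁸ = 26970 N = 26.97 kN.

P ≈ 27 kN (compressive in the bronze)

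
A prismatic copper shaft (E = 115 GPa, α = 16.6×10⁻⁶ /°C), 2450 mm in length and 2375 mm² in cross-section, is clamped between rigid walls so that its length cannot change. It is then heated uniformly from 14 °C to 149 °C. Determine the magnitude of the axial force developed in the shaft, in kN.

P ≈ 612 kN (compressive)

Full restraint means ε = 0, so the stress is σ = EαΔT = 115×10³ × 16.6×10⁻⁶ × 135 = 257.7 MPa.
Then P = σA = 257.7 × 2375 mm² = 612.1 kN, compressive.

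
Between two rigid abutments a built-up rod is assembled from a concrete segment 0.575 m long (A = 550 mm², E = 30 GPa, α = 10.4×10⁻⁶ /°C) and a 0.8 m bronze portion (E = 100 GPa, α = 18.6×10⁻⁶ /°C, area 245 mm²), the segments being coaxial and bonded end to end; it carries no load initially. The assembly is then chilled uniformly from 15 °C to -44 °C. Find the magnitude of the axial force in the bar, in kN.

With the walls removed the bar would change length by δ_free = Σ αᵢΔT Lᵢ = 10.4×10⁻⁶×59×575 + 18.6×10⁻⁶×59×800 = 1.231 mm.
The rigid supports impose zero overall length change; the single axial force P common to all segments must satisfy P Σ Lᵢ/(AᵢEᵢ) = δ_free.
Σ Lᵢ/(AᵢEᵢ) = 575/(550×30×10³) + 800/(245×100×10³) = 6.75×10⁻⁵ mm/N.
So P = 1.231 / 6.75×10⁻⁵ = 18.23 kN, tensile.

P ≈ 18.2 kN (tensile)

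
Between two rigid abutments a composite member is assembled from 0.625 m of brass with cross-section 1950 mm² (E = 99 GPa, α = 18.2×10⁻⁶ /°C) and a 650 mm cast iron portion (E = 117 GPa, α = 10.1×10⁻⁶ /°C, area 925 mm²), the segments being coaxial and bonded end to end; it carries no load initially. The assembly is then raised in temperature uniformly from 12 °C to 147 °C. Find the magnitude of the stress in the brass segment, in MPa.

σ ≈ 134 MPa (compressive)

With the walls removed the bar would change length by δ_free = Σ αᵢΔT Lᵢ = 18.2×10⁻⁶×135×625 + 10.1×10⁻⁶×135×650 = 2.422 mm.
Since the ends are fixed, an axial force P builds up, equal in every segment, with P · Σ Lᵢ/(AᵢEᵢ) = δ_free.
The series flexibility is Σ Lᵢ/(AᵢEᵢ) = 625/(1950×99×10³) + 650/(925×117×10³) = 9.244×10⁻⁶ mm/N.
So P = 2.422 / 9.244×10⁻⁶ = 262 kN, compressive.
σ_{brass} = P / A = 262000 / 1950 = 134.4 MPa.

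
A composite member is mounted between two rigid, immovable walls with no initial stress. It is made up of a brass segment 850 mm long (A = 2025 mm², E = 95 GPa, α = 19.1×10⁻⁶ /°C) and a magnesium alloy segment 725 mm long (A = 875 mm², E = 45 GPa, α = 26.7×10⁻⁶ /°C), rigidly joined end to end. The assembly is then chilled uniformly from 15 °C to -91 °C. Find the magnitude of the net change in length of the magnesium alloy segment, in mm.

|ΔL| ≈ 0.991 mm

With the walls removed the bar would change length by δ_free = Σ αᵢΔT Lᵢ = 19.1×10⁻⁶×106×850 + 26.7×10⁻⁶×106×725 = 3.773 mm.
The walls prevent any net length change, so an axial force P (same in every segment) develops. Compatibility: P · Σ Lᵢ/(AᵢEᵢ) = δ_free.
Σ Lᵢ/(AᵢEᵢ) = 850/(2025×95×10³) + 725/(875×45×10³) = 2.283×10⁻⁵ mm/N.
So P = 3.773 / 2.283×10⁻⁵ = 165.2 kN, tensile.
For the magnesium alloy segment, free thermal change = 26.7×10⁻⁶×106×725 = 2.052 mm and elastic change from P = 165200×725/(875×45×10³) = 3.043 mm; these oppose, so the net change is 0.991 mm (segment lengthens).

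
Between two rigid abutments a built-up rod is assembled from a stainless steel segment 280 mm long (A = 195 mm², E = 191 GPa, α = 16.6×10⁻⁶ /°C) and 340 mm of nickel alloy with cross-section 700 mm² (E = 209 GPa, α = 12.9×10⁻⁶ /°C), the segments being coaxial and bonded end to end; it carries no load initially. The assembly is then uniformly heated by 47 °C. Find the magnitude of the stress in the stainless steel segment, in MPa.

σ ≈ 221 MPa (compressive)

Free thermal expansion of the whole bar: Σ αᵢΔT Lᵢ = 16.6×10⁻⁶×47×280 + 12.9×10⁻⁶×47×340 = 0.4246 mm.
Since the ends are fixed, an axial force P builds up, equal in every segment, with P · Σ Lᵢ/(AᵢEᵢ) = δ_free.
Σ Lᵢ/(AᵢEᵢ) = 280/(195×191×10³) + 340/(700×209×10³) = 9.842×10⁻⁶ mm/N.
Hence P = δ_free / Σ(L/AE) = 0.4246/9.842×10⁻⁶ = 43.14 kN (compressive).
σ_{stainless steel} = P / A = 43140 / 195 = 221.2 MPa.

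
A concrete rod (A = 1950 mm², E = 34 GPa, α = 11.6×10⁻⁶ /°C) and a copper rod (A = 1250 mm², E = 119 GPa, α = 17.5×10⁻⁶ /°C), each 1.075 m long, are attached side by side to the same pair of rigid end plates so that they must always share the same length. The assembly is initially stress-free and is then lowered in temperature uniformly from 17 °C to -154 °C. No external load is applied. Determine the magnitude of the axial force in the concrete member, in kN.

P ≈ 46.3 kN (compressive in the concrete)

Equilibrium of a rigid end plate with no external load gives equal and opposite internal forces ±P in the two members. Since α_{copper} > α_{concrete}, cooling drives the copper into tension and the concrete into compression.
Compatibility of the two members (thermal + elastic change equal): (α₁ − α₂)ΔT = P·[1/(A₁E₁) + 1/(A₂E₂)].
|α₁ − α₂|·ΔT = 5.9×10⁻⁶ × 171 = 0.001009.
1/(A₁E₁) + 1/(A₂E₂) = 1/(1950×34×10³) + 1/(1250×119×10³) = 2.181×10⁻⁸ N⁻¹.
P = 0.001009 / 2.181×10⁻⁸ = 46270 N = 46.27 kN.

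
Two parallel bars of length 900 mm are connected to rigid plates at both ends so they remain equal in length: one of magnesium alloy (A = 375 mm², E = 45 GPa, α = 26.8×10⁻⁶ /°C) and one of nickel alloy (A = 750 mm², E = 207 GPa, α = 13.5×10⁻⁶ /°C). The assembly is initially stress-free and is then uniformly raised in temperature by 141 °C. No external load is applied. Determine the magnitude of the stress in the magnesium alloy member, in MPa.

σ ≈ 76.1 MPa (compressive)

The magnesium alloy has the larger α, so on heating it would change length more than the nickel alloy if both were free. The rigid plates force a common final length, so the magnesium alloy is put into compression and the nickel alloy into tension, with equal and opposite forces P (no external load).
Compatibility of the two members (thermal + elastic change equal): (α₁ − α₂)ΔT = P·[1/(A₁E₁) + 1/(A₂E₂)].
|α₁ − α₂|·ΔT = 13.3×10⁻⁶ × 141 = 0.001875.
1/(A₁E₁) + 1/(A₂E₂) = 1/(375×45×10³) + 1/(750×207×10³) = 6.57×10⁻⁸ N⁻¹.
So P = 0.001875 / 6.57×10⁻⁸ = 28.54 kN.
σ_{magnesium alloy} = P/A₁ = 28540/375 = 76.12 MPa, compressive.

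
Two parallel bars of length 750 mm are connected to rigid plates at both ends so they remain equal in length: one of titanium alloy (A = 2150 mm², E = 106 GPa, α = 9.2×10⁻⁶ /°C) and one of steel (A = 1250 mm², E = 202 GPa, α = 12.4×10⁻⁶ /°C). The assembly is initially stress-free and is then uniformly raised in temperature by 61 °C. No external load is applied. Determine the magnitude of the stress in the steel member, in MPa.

σ ≈ 18.7 MPa (compressive)

Equilibrium of a rigid end plate with no external load gives equal and opposite internal forces ±P in the two members. Since α_{steel} > α_{titanium alloy}, heating drives the steel into compression and the titanium alloy into tension.
Equating the net (thermal + elastic) strains gives |α₁ − α₂|·ΔT = P·[1/(A₁E₁) + 1/(A₂E₂)].
|α₁ − α₂|·ΔT = 3.2×10⁻⁶ × 61 = 0.0001952.
1/(A₁E₁) + 1/(A₂E₂) = 1/(2150×106×10³) + 1/(1250×202×10³) = 8.348×10⁻⁹ N⁻¹.
P = 0.0001952 / 8.348×10⁻⁹ = 23380 N = 23.38 kN.
σ_{steel} = P/A₂ = 23380/1250 = 18.71 MPa, compressive.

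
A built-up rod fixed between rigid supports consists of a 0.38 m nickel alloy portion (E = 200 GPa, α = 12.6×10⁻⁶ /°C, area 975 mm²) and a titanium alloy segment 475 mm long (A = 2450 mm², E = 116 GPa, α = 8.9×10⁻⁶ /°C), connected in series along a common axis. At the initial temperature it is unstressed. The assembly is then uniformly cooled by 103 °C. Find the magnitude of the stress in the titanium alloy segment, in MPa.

σ ≈ 105 MPa (tensile)

With the walls removed the bar would change length by δ_free = Σ αᵢΔT Lᵢ = 12.6×10⁻⁶×103×380 + 8.9×10⁻⁶×103×475 = 0.9286 mm.
The walls prevent any net length change, so an axial force P (same in every segment) develops. Compatibility: P · Σ Lᵢ/(AᵢEᵢ) = δ_free.
Σ Lᵢ/(AᵢEᵢ) = 380/(975×200×10³) + 475/(2450×116×10³) = 3.62×10⁻⁶ mm/N.
So P = 0.9286 / 3.62×10⁻⁶ = 256.5 kN, tensile.
σ_{titanium alloy} = P / A = 256500 / 2450 = 104.7 MPa.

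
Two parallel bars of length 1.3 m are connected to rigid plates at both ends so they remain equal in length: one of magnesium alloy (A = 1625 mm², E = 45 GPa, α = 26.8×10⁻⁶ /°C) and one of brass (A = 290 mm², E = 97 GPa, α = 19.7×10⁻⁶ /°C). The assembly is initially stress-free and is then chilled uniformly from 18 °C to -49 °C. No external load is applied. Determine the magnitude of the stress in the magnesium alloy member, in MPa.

σ ≈ 5.95 MPa (tensile)

Both members must finish at the same length. With the larger α, the magnesium alloy tends to over-contract; the plates restrain it, putting the magnesium alloy in tension and the brass in compression. With no external load the two internal forces are equal and opposite, magnitude P.
Equating the net (thermal + elastic) strains gives |α₁ − α₂|·ΔT = P·[1/(A₁E₁) + 1/(A₂E₂)].
|α₁ − α₂|·ΔT = 7.1×10⁻⁶ × 67 = 0.0004757.
1/(A₁E₁) + 1/(A₂E₂) = 1/(1625×45×10³) + 1/(290×97×10³) = 4.922×10⁻⁸ N⁻¹.
So P = 0.0004757 / 4.922×10⁻⁸ = 9.664 kN.
σ_{magnesium alloy} = P/A₁ = 9664/1625 = 5.947 MPa, tensile.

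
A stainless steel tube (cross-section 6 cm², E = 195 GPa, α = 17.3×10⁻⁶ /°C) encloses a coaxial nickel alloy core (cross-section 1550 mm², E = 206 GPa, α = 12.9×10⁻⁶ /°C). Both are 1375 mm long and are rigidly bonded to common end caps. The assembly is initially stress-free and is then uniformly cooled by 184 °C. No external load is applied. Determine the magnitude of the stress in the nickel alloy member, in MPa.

Both members must finish at the same length. With the larger α, the stainless steel tends to over-contract; the plates restrain it, putting the stainless steel in tension and the nickel alloy in compression. With no external load the two internal forces are equal and opposite, magnitude P.
Equating the net (thermal + elastic) strains gives |α₁ − α₂|·ΔT = P·[1/(A₁E₁) + 1/(A₂E₂)].
|α₁ − α₂|·ΔT = 4.4×10⁻⁶ × 184 = 0.0008096.
1/(A₁E₁) + 1/(A₂E₂) = 1/(600×195×10³) + 1/(1550×206×10³) = 1.168×10⁻⁸ N⁻¹.
So P = 0.0008096 / 1.168×10⁻⁸ = 69.32 kN.
σ_{nickel alloy} = P/A₂ = 69320/1550 = 44.72 MPa, compressive.

σ ≈ 44.7 MPa (compressive)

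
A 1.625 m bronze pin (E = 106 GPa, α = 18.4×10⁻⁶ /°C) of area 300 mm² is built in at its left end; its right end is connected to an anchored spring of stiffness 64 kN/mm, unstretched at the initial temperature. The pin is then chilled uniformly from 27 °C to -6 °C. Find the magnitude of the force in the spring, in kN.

P ≈ 14.8 kN

If the spring were absent the pin would shorten by αΔT L = 18.4×10⁻⁶ × 33 × 1625 = 0.9867 mm.
With a force P in the spring, the elastic change of the pin is PL/(AE) and that of the spring is P/k; compatibility requires their sum to equal δ_free.
So P = δ_free / [L/(AE) + 1/k] = 0.9867 / [ 1625/(300×106×10³) + 1/(64×10³) ].
P = 0.9867 / 6.673×10⁻⁵ = 14790 N.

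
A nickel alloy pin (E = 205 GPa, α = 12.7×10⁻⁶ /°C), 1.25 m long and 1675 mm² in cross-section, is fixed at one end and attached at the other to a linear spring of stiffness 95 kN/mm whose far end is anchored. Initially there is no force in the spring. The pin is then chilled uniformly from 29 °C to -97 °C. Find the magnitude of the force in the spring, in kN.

P ≈ 141 kN

The unrestrained thermal change is αΔT L = 12.7×10⁻⁶ × 126 × 1250 = 2 mm.
With a force P in the spring, the elastic change of the pin is PL/(AE) and that of the spring is P/k; compatibility requires their sum to equal δ_free.
So P = δ_free / [L/(AE) + 1/k] = 2 / [ 1250/(1675×205×10³) + 1/(95×10³) ].
P = 2 / 1.417×10⁻⁵ = 141200 N.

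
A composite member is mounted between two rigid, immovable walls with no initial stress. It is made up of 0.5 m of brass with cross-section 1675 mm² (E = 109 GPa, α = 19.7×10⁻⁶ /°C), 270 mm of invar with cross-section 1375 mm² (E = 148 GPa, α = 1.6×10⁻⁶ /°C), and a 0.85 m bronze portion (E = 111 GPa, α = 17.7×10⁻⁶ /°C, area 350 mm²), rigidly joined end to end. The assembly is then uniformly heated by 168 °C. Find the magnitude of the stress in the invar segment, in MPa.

σ ≈ 119 MPa (compressive)

If the supports were absent, the total length change would be Σ αᵢΔT Lᵢ = 19.7×10⁻⁶×168×500 + 1.6×10⁻⁶×168×270 + 17.7×10⁻⁶×168×850 = 4.255 mm.
The rigid supports impose zero overall length change; the single axial force P common to all segments must satisfy P Σ Lᵢ/(AᵢEᵢ) = δ_free.
Σ Lᵢ/(AᵢEᵢ) = 500/(1675×109×10³) + 270/(1375×148×10³) + 850/(350×111×10³) = 2.594×10⁻⁵ mm/N.
So P = 4.255 / 2.594×10⁻⁵ = 164 kN, compressive.
σ_{invar} = P / A = 164000 / 1375 = 119.3 MPa.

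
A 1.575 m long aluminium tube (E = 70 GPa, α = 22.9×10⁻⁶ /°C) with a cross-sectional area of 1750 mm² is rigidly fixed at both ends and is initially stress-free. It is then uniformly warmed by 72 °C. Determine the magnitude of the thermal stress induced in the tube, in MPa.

σ ≈ 115 MPa (compressive)

With length fixed, the mechanical strain must cancel the thermal strain αΔT = 22.9×10⁻⁶ × 72 = 1648.8×10⁻⁶.
Hence σ = E·αΔT = 70×10³ × 1648.8×10⁻⁶ = 115.4 MPa, compressive.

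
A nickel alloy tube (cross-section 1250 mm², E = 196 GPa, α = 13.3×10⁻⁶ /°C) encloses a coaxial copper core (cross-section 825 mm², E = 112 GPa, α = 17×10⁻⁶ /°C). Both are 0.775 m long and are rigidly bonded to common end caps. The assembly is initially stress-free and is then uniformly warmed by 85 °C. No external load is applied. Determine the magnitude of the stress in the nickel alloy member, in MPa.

The copper has the larger α, so on heating it would change length more than the nickel alloy if both were free. The rigid plates force a common final length, so the copper is put into compression and the nickel alloy into tension, with equal and opposite forces P (no external load).
Compatibility of the two members (thermal + elastic change equal): (α₁ − α₂)ΔT = P·[1/(A₁E₁) + 1/(A₂E₂)].
|α₁ − α₂|·ΔT = 3.7×10⁻⁶ × 85 = 0.0003145.
1/(A₁E₁) + 1/(A₂E₂) = 1/(1250×196×10³) + 1/(825×112×10³) = 1.49×10⁻⁸ N⁻¹.
So P = 0.0003145 / 1.49×10⁻⁸ = 21.1 kN.
σ_{nickel alloy} = P/A₁ = 21100/1250 = 16.88 MPa, tensile.

σ ≈ 16.9 MPa (tensile)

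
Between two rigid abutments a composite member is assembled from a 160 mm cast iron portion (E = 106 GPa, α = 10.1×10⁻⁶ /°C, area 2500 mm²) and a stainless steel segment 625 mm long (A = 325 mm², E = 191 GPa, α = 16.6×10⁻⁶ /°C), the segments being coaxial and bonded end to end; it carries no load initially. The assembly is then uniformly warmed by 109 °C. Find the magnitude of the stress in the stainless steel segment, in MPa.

With the walls removed the bar would change length by δ_free = Σ αᵢΔT Lᵢ = 10.1×10⁻⁶×109×160 + 16.6×10⁻⁶×109×625 = 1.307 mm.
The walls prevent any net length change, so an axial force P (same in every segment) develops. Compatibility: P · Σ Lᵢ/(AᵢEᵢ) = δ_free.
Σ Lᵢ/(AᵢEᵢ) = 160/(2500×106×10³) + 625/(325×191×10³) = 1.067×10⁻⁵ mm/N.
So P = 1.307 / 1.067×10⁻⁵ = 122.5 kN, compressive.
σ_{stainless steel} = P / A = 122500 / 325 = 376.8 MPa.

σ ≈ 377 MPa (compressive)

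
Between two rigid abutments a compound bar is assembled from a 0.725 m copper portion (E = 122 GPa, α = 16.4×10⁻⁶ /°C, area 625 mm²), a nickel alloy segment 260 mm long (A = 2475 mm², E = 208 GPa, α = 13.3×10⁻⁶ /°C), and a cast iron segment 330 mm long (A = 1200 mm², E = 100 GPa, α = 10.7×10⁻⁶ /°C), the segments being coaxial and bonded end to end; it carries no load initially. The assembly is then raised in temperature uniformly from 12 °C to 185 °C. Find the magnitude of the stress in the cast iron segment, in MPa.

Free thermal expansion of the whole bar: Σ αᵢΔT Lᵢ = 16.4×10⁻⁶×173×725 + 13.3×10⁻⁶×173×260 + 10.7×10⁻⁶×173×330 = 3.266 mm.
The walls prevent any net length change, so an axial force P (same in every segment) develops. Compatibility: P · Σ Lᵢ/(AᵢEᵢ) = δ_free.
Σ Lᵢ/(AᵢEᵢ) = 725/(625×122×10³) + 260/(2475×208×10³) + 330/(1200×100×10³) = 1.276×10⁻⁵ mm/N.
Hence P = δ_free / Σ(L/AE) = 3.266/1.276×10⁻⁵ = 255.9 kN (compressive).
σ_{cast iron} = P / A = 255900 / 1200 = 213.2 MPa.

σ ≈ 213 MPa (compressive)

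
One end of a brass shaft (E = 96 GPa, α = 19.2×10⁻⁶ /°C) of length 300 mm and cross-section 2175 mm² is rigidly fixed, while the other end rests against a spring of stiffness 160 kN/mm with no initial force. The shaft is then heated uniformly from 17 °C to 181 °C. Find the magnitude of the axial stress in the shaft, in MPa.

The unrestrained thermal change is αΔT L = 19.2×10⁻⁶ × 164 × 300 = 0.9446 mm.
Let P be the compressive force at the spring. The shaft shortens elastically by PL/(AE) and the spring compresses by P/k; together these equal δ_free.
So P = δ_free / [L/(AE) + 1/k] = 0.9446 / [ 300/(2175×96×10³) + 1/(160×10³) ].
P = 0.9446 / 7.687×10⁻⁶ = 122900 N.
σ = P/A = 122900/2175 = 56.5 MPa.

σ ≈ 56.5 MPa (compressive)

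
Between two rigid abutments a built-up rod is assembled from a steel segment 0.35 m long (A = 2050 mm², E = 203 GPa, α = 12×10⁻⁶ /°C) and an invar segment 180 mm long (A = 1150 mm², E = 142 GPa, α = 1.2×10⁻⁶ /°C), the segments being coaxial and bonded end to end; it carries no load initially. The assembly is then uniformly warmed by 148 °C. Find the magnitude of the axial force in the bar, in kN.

P ≈ 336 kN (compressive)

Free thermal expansion of the whole bar: Σ αᵢΔT Lᵢ = 12×10⁻⁶×148×350 + 1.2×10⁻⁶×148×180 = 0.6536 mm.
The rigid supports impose zero overall length change; the single axial force P common to all segments must satisfy P Σ Lᵢ/(AᵢEᵢ) = δ_free.
The series flexibility is Σ Lᵢ/(AᵢEᵢ) = 350/(2050×203×10³) + 180/(1150×142×10³) = 1.943×10⁻⁶ mm/N.
So P = 0.6536 / 1.943×10⁻⁶ = 336.3 kN, compressive.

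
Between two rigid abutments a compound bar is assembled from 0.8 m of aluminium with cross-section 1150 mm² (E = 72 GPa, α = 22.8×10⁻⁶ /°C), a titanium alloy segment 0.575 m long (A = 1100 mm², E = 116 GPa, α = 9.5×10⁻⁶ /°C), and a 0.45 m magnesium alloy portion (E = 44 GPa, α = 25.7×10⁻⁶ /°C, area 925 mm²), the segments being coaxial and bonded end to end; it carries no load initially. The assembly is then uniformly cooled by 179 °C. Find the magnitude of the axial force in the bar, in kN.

P ≈ 250 kN (tensile)

If the supports were absent, the total length change would be Σ αᵢΔT Lᵢ = 22.8×10⁻⁶×179×800 + 9.5×10⁻⁶×179×575 + 25.7×10⁻⁶×179×450 = 6.313 mm.
The rigid supports impose zero overall length change; the single axial force P common to all segments must satisfy P Σ Lᵢ/(AᵢEᵢ) = δ_free.
Σ Lᵢ/(AᵢEᵢ) = 800/(1150×72×10³) + 575/(1100×116×10³) + 450/(925×44×10³) = 2.522×10⁻⁵ mm/N.
Hence P = δ_free / Σ(L/AE) = 6.313/2.522×10⁻⁵ = 250.3 kN (tensile).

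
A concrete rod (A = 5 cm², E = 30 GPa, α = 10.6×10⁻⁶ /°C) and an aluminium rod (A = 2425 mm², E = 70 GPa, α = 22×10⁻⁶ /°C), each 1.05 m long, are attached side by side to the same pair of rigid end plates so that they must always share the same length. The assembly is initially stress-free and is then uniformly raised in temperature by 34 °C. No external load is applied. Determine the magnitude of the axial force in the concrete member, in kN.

The aluminium has the larger α, so on heating it would change length more than the concrete if both were free. The rigid plates force a common final length, so the aluminium is put into compression and the concrete into tension, with equal and opposite forces P (no external load).
Compatibility of the two members (thermal + elastic change equal): (α₁ − α₂)ΔT = P·[1/(A₁E₁) + 1/(A₂E₂)].
|α₁ − α₂|·ΔT = 11.4×10⁻⁶ × 34 = 0.0003876.
1/(A₁E₁) + 1/(A₂E₂) = 1/(500×30×10³) + 1/(2425×70×10³) = 7.256×10⁻⁸ N⁻¹.
P = 0.0003876 / 7.256×10⁻⁸ = 5342 N = 5.342 kN.

P ≈ 5.34 kN (tensile in the concrete)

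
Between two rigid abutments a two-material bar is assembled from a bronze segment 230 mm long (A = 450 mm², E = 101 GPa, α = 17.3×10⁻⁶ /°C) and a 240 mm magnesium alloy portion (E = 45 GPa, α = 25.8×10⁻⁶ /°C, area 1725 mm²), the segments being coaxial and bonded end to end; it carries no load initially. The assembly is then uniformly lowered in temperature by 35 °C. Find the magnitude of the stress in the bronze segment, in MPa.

Free thermal contraction of the whole bar: Σ αᵢΔT Lᵢ = 17.3×10⁻⁶×35×230 + 25.8×10⁻⁶×35×240 = 0.356 mm.
The rigid supports impose zero overall length change; the single axial force P common to all segments must satisfy P Σ Lᵢ/(AᵢEᵢ) = δ_free.
Σ Lᵢ/(AᵢEᵢ) = 230/(450×101×10³) + 240/(1725×45×10³) = 8.152×10⁻⁶ mm/N.
So P = 0.356 / 8.152×10⁻⁶ = 43.67 kN, tensile.
σ_{bronze} = P / A = 43670 / 450 = 97.04 MPa.

σ ≈ 97 MPa (tensile)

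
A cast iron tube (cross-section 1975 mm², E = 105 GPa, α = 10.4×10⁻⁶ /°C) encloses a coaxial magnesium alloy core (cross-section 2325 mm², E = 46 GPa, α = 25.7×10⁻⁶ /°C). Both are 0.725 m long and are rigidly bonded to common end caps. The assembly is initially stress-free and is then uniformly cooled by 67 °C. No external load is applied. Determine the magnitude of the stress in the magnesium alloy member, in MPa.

σ ≈ 31.1 MPa (tensile)

Equilibrium of a rigid end plate with no external load gives equal and opposite internal forces ±P in the two members. Since α_{magnesium alloy} > α_{cast iron}, cooling drives the magnesium alloy into tension and the cast iron into compression.
Setting the final lengths equal and cancelling L: (α₁ − α₂)ΔT = P/(A₁E₁) + P/(A₂E₂).
|α₁ − α₂|·ΔT = 15.3×10⁻⁶ × 67 = 0.001025.
1/(A₁E₁) + 1/(A₂E₂) = 1/(1975×105×10³) + 1/(2325×46×10³) = 1.417×10⁻⁸ N⁻¹.
So P = 0.001025 / 1.417×10⁻⁸ = 72.33 kN.
σ_{magnesium alloy} = P/A₂ = 72330/2325 = 31.11 MPa, tensile.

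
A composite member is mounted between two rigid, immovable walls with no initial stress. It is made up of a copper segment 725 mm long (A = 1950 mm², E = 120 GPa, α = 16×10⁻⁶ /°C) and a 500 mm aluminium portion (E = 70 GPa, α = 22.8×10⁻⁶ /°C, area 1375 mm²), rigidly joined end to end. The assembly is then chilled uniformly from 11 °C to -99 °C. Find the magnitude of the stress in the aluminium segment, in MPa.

With the walls removed the bar would change length by δ_free = Σ αᵢΔT Lᵢ = 16×10⁻⁶×110×725 + 22.8×10⁻⁶×110×500 = 2.53 mm.
The rigid supports impose zero overall length change; the single axial force P common to all segments must satisfy P Σ Lᵢ/(AᵢEᵢ) = δ_free.
The series flexibility is Σ Lᵢ/(AᵢEᵢ) = 725/(1950×120×10³) + 500/(1375×70×10³) = 8.293×10⁻⁶ mm/N.
So P = 2.53 / 8.293×10⁻⁶ = 305.1 kN, tensile.
σ_{aluminium} = P / A = 305100 / 1375 = 221.9 MPa.

σ ≈ 222 MPa (tensile)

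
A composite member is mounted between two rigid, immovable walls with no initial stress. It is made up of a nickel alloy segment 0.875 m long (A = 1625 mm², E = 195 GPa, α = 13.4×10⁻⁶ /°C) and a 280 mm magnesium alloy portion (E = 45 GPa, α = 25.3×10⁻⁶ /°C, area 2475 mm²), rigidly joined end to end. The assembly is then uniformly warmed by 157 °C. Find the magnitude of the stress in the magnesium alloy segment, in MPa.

Free thermal expansion of the whole bar: Σ αᵢΔT Lᵢ = 13.4×10⁻⁶×157×875 + 25.3×10⁻⁶×157×280 = 2.953 mm.
Since the ends are fixed, an axial force P builds up, equal in every segment, with P · Σ Lᵢ/(AᵢEᵢ) = δ_free.
Σ Lᵢ/(AᵢEᵢ) = 875/(1625×195×10³) + 280/(2475×45×10³) = 5.275×10⁻⁶ mm/N.
So P = 2.953 / 5.275×10⁻⁶ = 559.8 kN, compressive.
σ_{magnesium alloy} = P / A = 559800 / 2475 = 226.2 MPa.

σ ≈ 226 MPa (compressive)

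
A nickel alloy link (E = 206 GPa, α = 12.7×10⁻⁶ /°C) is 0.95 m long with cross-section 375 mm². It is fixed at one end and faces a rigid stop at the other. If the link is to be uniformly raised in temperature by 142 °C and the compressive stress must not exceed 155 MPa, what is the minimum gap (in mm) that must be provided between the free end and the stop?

g ≈ 0.998 mm

With no wall the link would lengthen by αΔT L = 12.7×10⁻⁶ × 142 × 950 = 1.713 mm.
At the allowable stress the elastic shortening the wall may impose is σL/E = 155 × 950 / (206×10³) = 0.7148 mm.
So the gap has to take up the difference, g_min = δ_free − σL/E = 1.713 − 0.7148 = 0.9984 mm.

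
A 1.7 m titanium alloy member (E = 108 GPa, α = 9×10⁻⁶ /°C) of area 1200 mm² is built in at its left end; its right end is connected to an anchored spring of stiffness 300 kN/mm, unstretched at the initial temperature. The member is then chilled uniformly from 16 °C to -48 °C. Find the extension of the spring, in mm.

δ ≈ 0.198 mm

The unrestrained thermal change is αΔT L = 9×10⁻⁶ × 64 × 1700 = 0.9792 mm.
With a force P in the spring, the elastic change of the member is PL/(AE) and that of the spring is P/k; compatibility requires their sum to equal δ_free.
P [ L/(AE) + 1/k ] = δ_free → P [ 1700/(1200×108×10³) + 1/(300×10³) ] = 0.9792.
P = 0.9792 / 1.645×10⁻⁵ = 59520 N.
Spring extension = P/k = 59520/(300×10³) = 0.1984 mm.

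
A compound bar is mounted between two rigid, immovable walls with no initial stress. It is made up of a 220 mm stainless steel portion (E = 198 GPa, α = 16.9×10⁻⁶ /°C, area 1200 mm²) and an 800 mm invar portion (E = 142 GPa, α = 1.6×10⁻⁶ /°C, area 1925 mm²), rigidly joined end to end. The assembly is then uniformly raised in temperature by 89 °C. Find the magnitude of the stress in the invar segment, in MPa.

If the supports were absent, the total length change would be Σ αᵢΔT Lᵢ = 16.9×10⁻⁶×89×220 + 1.6×10⁻⁶×89×800 = 0.4448 mm.
The rigid supports impose zero overall length change; the single axial force P common to all segments must satisfy P Σ Lᵢ/(AᵢEᵢ) = δ_free.
Σ Lᵢ/(AᵢEᵢ) = 220/(1200×198×10³) + 800/(1925×142×10³) = 3.853×10⁻⁶ mm/N.
So P = 0.4448 / 3.853×10⁻⁶ = 115.5 kN, compressive.
σ_{invar} = P / A = 115500 / 1925 = 59.98 MPa.

σ ≈ 60 MPa (compressive)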